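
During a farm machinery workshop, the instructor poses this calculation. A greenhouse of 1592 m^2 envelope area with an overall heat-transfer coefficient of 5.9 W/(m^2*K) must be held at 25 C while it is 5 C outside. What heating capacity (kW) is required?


dT = 25 - (5) = 20 K
Q = U * A * dT
  = 5.9 * 1592 * 20
  = 187856 W = 187.86 kW


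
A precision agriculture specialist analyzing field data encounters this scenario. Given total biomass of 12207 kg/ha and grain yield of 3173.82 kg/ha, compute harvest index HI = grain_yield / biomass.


HI = grain_yield / biomass
   = 3173.82 / 12207
   = 0.26


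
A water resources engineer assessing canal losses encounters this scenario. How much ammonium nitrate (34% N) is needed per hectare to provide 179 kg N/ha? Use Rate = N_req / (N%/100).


Rate = N_required / (N_content / 100)
     = 179 / (34 / 100)
     = 179 / 0.34
     = 526.47 kg/ha


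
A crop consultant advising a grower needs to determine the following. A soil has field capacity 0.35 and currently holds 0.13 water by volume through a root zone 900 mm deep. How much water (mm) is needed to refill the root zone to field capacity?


SMD = (FC - theta) * D
    = (0.35 - 0.13) * 900
    = 0.220 * 900
    = 198 mm


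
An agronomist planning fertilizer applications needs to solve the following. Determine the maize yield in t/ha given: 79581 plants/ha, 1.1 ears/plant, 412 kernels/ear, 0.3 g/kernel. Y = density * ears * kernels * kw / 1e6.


Y = density * ears * kernels * kw
  = 79581 * 1.1 * 412 * 0.3 g/ha
  = 10819832.76 g/ha
  = 10819.83 kg/ha = 10.82 t/ha


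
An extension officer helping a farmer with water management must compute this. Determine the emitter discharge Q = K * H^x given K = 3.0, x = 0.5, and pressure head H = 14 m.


Q = K * H^x
  = 3.0 * 14^0.5
  = 3.0 * 3.7417
  = 11.22 L/h


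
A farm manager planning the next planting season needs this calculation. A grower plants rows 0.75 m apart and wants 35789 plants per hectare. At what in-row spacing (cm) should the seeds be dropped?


spacing = 10000 / (row_sp * density)
        = 10000 / (0.75 * 35789)
        = 10000 / 26841.75
        = 0.37255 m = 37.26 cm


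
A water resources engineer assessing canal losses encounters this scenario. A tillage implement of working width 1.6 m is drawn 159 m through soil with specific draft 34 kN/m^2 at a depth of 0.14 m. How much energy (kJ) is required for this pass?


E = k * d * w * L
  = 34 * 0.14 * 1.6 * 159
  = 1210.94 kJ


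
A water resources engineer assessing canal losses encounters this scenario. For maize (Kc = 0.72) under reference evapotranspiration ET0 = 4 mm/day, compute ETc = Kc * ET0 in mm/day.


ETc = Kc * ET0
    = 0.72 * 4
    = 2.88 mm/day


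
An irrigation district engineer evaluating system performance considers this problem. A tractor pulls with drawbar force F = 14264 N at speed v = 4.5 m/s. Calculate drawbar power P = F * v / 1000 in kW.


P = F * v / 1000
  = 14264 * 4.5 / 1000
  = 64188 / 1000
  = 64.19 kW


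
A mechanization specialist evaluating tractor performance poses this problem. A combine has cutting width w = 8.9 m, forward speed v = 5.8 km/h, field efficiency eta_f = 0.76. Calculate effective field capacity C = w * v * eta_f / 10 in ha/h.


C = w * v * eta_f / 10
  = 8.9 * 5.8 * 0.76 / 10
  = 39.23 / 10
  = 3.92 ha/h


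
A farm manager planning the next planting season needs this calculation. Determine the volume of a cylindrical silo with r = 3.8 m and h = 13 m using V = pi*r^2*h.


V = pi * r^2 * h
  = pi * 3.8^2 * 13
  = pi * 14.44 * 13
  = 589.74 m^3


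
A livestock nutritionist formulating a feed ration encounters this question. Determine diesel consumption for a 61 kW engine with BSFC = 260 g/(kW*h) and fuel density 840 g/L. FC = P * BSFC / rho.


FC = P * BSFC / rho_fuel
   = 61 * 260 / 840
   = 15860 / 840
   = 18.88 L/h


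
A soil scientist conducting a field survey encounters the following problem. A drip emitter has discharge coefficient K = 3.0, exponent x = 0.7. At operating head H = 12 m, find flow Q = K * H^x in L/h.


Q = K * H^x
  = 3.0 * 12^0.7
  = 3.0 * 5.6941
  = 17.08 L/h


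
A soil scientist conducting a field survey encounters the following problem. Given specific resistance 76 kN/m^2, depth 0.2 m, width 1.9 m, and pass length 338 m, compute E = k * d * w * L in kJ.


E = k * d * w * L
  = 76 * 0.2 * 1.9 * 338
  = 9761.44 kJ


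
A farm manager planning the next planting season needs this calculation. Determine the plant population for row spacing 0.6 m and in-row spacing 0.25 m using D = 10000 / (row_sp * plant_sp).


D = 10000 / (row_sp * plant_sp)
  = 10000 / (0.6 * 0.25)
  = 10000 / 0.1500
  = 66666.67 plants/ha


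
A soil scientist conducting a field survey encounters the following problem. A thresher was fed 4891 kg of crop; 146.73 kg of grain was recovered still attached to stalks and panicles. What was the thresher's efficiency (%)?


eta = (total - unthreshed) / total * 100
    = (4891 - 146.73) / 4891 * 100
    = 4744.27 / 4891 * 100
    = 97%


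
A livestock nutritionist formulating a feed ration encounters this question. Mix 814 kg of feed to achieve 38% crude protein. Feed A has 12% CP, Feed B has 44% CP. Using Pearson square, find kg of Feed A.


parts_A = CP_b - target = 44 - 38 = 6
parts_B = target - CP_a = 38 - 12 = 26
total_parts = 6 + 26 = 32
Feed A = 814 * 6 / 32 = 152.63 kg
Feed B = 814 * 26 / 32 = 661.38 kg

152.63 kg


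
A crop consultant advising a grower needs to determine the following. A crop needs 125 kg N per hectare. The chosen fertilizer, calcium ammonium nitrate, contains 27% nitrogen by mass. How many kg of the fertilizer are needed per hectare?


Rate = N_required / (N_content / 100)
     = 125 / (27 / 100)
     = 125 / 0.27
     = 462.96 kg/ha


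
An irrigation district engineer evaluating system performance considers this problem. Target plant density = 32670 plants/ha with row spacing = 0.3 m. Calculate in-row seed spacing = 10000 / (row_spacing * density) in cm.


spacing = 10000 / (row_sp * density)
        = 10000 / (0.3 * 32670)
        = 10000 / 9801
        = 1.02030 m = 102.03 cm


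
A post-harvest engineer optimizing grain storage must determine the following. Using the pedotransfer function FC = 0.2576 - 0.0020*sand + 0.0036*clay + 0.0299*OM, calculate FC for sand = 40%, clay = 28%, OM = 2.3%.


FC = 0.2576 - 0.0020*40 + 0.0036*28 + 0.0299*2.3
   = 0.2576 - 0.0800 + 0.1008 + 0.0688
   = 0.3472


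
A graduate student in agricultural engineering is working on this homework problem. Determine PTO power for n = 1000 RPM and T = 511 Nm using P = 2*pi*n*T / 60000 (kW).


P = 2*pi*n*T / 60000
  = 2*pi * 1000 * 511 / 60000
  = 3210707.69 / 60000
  = 53.51 kW


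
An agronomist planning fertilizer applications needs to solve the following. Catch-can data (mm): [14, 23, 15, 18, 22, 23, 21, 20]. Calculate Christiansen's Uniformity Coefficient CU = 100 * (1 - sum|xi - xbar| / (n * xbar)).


xbar = 156 / 8 = 19.500
sum|xi - xbar| = 23
CU = 100 * (1 - 23 / (8 * 19.500))
   = 100 * (1 - 0.1474)
   = 85.26%


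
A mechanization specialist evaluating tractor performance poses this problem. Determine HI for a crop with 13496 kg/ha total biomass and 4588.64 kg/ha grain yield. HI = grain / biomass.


HI = grain_yield / biomass
   = 4588.64 / 13496
   = 0.34


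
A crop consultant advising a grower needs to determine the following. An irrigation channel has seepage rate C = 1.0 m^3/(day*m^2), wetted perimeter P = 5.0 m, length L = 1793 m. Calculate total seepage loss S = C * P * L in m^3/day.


S = C * P * L
  = 1.0 * 5.0 * 1793
  = 8965 m^3/day


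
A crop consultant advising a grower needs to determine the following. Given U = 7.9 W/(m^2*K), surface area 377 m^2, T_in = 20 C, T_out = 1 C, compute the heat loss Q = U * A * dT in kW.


dT = 20 - (1) = 19 K
Q = U * A * dT
  = 7.9 * 377 * 19
  = 56587.70 W = 56.59 kW


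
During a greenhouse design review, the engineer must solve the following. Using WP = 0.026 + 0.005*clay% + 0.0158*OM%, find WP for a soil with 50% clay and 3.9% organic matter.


WP = 0.026 + 0.005*50 + 0.0158*3.9
   = 0.026 + 0.2500 + 0.0616
   = 0.3376


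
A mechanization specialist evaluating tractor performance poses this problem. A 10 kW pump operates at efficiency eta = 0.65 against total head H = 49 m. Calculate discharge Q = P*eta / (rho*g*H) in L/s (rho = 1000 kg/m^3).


Q = (P * 1000 * eta) / (rho * g * H)
  = (10 * 1000 * 0.65) / (1000 * 9.81 * 49)
  = 6500 / 480690
  = 0.01352 m^3/s = 13.52 L/s


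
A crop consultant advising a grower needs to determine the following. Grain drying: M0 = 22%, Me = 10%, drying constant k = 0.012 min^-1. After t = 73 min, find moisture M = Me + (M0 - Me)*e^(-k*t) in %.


M = Me + (M0 - Me) * e^(-k*t)
  = 10 + (22 - 10) * e^(-0.012*73)
  = 10 + 12 * e^(-0.876)
  = 10 + 12 * 0.41645
  = 10 + 4.9973
  = 15.00%


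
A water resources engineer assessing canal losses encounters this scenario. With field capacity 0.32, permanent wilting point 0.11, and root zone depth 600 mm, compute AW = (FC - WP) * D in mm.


AW = (FC - WP) * D
   = (0.32 - 0.11) * 600
   = 0.21 * 600
   = 126 mm


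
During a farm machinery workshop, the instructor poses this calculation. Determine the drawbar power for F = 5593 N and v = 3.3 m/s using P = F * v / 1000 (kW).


P = F * v / 1000
  = 5593 * 3.3 / 1000
  = 18456.90 / 1000
  = 18.46 kW


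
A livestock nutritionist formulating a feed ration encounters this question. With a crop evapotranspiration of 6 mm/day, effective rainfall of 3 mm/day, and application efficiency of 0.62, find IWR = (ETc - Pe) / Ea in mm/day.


IWR = (ETc - Pe) / Ea
    = (6 - 3) / 0.62
    = 3 / 0.62
    = 4.84 mm/day


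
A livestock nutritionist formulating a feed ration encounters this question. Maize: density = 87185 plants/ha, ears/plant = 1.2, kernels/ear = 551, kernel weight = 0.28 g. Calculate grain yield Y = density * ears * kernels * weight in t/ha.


Y = density * ears * kernels * kw
  = 87185 * 1.2 * 551 * 0.28 g/ha
  = 16141082.16 g/ha
  = 16141.08 kg/ha = 16.14 t/ha


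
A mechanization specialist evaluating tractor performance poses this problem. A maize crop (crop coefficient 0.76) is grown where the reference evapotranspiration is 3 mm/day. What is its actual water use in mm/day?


ETc = Kc * ET0
    = 0.76 * 3
    = 2.28 mm/day


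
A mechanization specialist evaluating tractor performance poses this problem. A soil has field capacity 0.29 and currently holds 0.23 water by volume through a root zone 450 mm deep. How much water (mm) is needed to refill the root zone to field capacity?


SMD = (FC - theta) * D
    = (0.29 - 0.23) * 450
    = 0.060 * 450
    = 27 mm


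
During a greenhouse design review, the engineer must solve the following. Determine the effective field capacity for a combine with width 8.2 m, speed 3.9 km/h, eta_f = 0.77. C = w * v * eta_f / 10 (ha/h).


C = w * v * eta_f / 10
  = 8.2 * 3.9 * 0.77 / 10
  = 24.62 / 10
  = 2.46 ha/h


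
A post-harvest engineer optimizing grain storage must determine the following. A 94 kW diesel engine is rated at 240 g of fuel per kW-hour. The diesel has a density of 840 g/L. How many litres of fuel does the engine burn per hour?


FC = P * BSFC / rho_fuel
   = 94 * 240 / 840
   = 22560 / 840
   = 26.86 L/h


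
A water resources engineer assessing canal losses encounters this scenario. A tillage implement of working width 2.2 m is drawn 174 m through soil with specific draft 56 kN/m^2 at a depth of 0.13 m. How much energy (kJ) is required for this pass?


E = k * d * w * L
  = 56 * 0.13 * 2.2 * 174
  = 2786.78 kJ


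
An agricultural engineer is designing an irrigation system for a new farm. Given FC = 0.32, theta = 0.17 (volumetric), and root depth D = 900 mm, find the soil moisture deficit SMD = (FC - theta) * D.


SMD = (FC - theta) * D
    = (0.32 - 0.17) * 900
    = 0.150 * 900
    = 135 mm


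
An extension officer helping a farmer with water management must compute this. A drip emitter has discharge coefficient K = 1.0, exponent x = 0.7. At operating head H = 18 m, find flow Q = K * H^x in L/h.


Q = K * H^x
  = 1.0 * 18^0.7
  = 1.0 * 7.5629
  = 7.56 L/h


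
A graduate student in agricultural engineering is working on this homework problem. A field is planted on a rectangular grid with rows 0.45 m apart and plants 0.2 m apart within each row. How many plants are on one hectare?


D = 10000 / (row_sp * plant_sp)
  = 10000 / (0.45 * 0.2)
  = 10000 / 0.0900
  = 111111.11 plants/ha


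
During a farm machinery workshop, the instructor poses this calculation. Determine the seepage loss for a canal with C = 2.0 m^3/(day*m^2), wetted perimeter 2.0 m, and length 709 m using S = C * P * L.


S = C * P * L
  = 2.0 * 2.0 * 709
  = 2836 m^3/day


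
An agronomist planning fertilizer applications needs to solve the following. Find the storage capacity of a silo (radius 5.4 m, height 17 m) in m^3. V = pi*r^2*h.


V = pi * r^2 * h
  = pi * 5.4^2 * 17
  = pi * 29.16 * 17
  = 1557.35 m^3


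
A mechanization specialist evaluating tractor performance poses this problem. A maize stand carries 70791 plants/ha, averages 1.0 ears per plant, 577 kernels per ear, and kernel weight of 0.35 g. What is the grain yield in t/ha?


Y = density * ears * kernels * kw
  = 70791 * 1.0 * 577 * 0.35 g/ha
  = 14296242.45 g/ha
  = 14296.24 kg/ha = 14.30 t/ha


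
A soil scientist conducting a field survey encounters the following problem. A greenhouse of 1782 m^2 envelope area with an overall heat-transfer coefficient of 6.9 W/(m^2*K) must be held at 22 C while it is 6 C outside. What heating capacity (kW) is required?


dT = 22 - (6) = 16 K
Q = U * A * dT
  = 6.9 * 1782 * 16
  = 196732.80 W = 196.73 kW


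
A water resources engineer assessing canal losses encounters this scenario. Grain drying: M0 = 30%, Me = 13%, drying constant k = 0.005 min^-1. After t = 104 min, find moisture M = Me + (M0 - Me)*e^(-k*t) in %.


M = Me + (M0 - Me) * e^(-k*t)
  = 13 + (30 - 13) * e^(-0.005*104)
  = 13 + 17 * e^(-0.520)
  = 13 + 17 * 0.59452
  = 13 + 10.1068
  = 23.11%


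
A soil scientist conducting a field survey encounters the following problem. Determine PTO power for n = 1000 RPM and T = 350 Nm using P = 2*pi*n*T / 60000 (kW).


P = 2*pi*n*T / 60000
  = 2*pi * 1000 * 350 / 60000
  = 2199114.86 / 60000
  = 36.65 kW


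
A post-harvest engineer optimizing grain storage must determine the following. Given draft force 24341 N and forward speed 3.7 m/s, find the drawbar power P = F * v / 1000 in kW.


P = F * v / 1000
  = 24341 * 3.7 / 1000
  = 90061.70 / 1000
  = 90.06 kW


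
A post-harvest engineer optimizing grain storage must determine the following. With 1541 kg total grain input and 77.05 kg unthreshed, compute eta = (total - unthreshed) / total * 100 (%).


eta = (total - unthreshed) / total * 100
    = (1541 - 77.05) / 1541 * 100
    = 1463.95 / 1541 * 100
    = 95%


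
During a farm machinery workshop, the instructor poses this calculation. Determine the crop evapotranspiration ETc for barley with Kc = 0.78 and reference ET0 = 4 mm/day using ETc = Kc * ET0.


ETc = Kc * ET0
    = 0.78 * 4
    = 3.12 mm/day


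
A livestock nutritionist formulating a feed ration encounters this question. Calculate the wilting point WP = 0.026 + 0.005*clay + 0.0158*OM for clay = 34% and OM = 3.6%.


WP = 0.026 + 0.005*34 + 0.0158*3.6
   = 0.026 + 0.1700 + 0.0569
   = 0.2529


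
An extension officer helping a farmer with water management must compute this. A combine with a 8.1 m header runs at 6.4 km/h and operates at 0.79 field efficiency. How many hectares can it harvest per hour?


C = w * v * eta_f / 10
  = 8.1 * 6.4 * 0.79 / 10
  = 40.95 / 10
  = 4.10 ha/h


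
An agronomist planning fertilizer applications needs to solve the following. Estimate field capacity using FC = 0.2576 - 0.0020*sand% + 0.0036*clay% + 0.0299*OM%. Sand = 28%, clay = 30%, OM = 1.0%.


FC = 0.2576 - 0.0020*28 + 0.0036*30 + 0.0299*1.0
   = 0.2576 - 0.0560 + 0.1080 + 0.0299
   = 0.3395


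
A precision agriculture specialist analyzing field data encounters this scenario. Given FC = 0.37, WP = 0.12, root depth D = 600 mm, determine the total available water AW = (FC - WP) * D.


AW = (FC - WP) * D
   = (0.37 - 0.12) * 600
   = 0.25 * 600
   = 150 mm


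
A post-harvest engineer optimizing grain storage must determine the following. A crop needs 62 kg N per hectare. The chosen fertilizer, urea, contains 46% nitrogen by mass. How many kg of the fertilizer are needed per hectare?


Rate = N_required / (N_content / 100)
     = 62 / (46 / 100)
     = 62 / 0.46
     = 134.78 kg/ha


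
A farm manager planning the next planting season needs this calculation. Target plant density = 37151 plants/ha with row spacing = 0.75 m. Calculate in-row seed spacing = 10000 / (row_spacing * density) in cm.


spacing = 10000 / (row_sp * density)
        = 10000 / (0.75 * 37151)
        = 10000 / 27863.25
        = 0.35890 m = 35.89 cm


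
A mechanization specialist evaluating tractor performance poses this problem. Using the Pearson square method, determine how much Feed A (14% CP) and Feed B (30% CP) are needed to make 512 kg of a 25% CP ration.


parts_A = CP_b - target = 30 - 25 = 5
parts_B = target - CP_a = 25 - 14 = 11
total_parts = 5 + 11 = 16
Feed A = 512 * 5 / 16 = 160 kg
Feed B = 512 * 11 / 16 = 352 kg

160 kg


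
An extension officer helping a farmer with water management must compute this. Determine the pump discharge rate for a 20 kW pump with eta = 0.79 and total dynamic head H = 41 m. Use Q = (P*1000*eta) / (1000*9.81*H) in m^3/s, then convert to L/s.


Q = (P * 1000 * eta) / (rho * g * H)
  = (20 * 1000 * 0.79) / (1000 * 9.81 * 41)
  = 15800 / 402210
  = 0.03928 m^3/s = 39.28 L/s


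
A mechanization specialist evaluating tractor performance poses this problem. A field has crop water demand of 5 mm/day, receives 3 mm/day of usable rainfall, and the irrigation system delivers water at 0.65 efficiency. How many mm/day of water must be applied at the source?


IWR = (ETc - Pe) / Ea
    = (5 - 3) / 0.65
    = 2 / 0.65
    = 3.08 mm/day


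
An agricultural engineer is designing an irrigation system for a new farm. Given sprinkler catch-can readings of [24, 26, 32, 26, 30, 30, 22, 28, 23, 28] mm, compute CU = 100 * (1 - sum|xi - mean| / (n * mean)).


xbar = 269 / 10 = 26.900
sum|xi - xbar| = 27
CU = 100 * (1 - 27 / (10 * 26.900))
   = 100 * (1 - 0.1004)
   = 89.96%


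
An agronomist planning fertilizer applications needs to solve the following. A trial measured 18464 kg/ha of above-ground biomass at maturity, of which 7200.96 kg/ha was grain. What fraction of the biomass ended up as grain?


HI = grain_yield / biomass
   = 7200.96 / 18464
   = 0.39


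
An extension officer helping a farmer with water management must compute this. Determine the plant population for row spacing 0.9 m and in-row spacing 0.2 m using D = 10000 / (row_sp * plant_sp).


D = 10000 / (row_sp * plant_sp)
  = 10000 / (0.9 * 0.2)
  = 10000 / 0.1800
  = 55555.56 plants/ha


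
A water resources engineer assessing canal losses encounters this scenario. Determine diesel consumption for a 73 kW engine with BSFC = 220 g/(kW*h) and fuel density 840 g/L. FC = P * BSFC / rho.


FC = P * BSFC / rho_fuel
   = 73 * 220 / 840
   = 16060 / 840
   = 19.12 L/h


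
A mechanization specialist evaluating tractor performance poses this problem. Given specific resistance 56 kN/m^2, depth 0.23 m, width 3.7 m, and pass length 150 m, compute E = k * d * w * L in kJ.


E = k * d * w * L
  = 56 * 0.23 * 3.7 * 150
  = 7148.40 kJ


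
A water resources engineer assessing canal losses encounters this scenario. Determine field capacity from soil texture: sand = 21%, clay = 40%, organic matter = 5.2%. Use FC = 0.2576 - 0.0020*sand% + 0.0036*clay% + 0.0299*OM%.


FC = 0.2576 - 0.0020*21 + 0.0036*40 + 0.0299*5.2
   = 0.2576 - 0.0420 + 0.1440 + 0.1555
   = 0.5151


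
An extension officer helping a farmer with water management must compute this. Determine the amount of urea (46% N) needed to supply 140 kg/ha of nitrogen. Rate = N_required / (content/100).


Rate = N_required / (N_content / 100)
     = 140 / (46 / 100)
     = 140 / 0.46
     = 304.35 kg/ha


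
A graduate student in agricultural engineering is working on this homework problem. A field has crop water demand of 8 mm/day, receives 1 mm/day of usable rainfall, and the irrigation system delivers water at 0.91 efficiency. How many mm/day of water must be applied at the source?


IWR = (ETc - Pe) / Ea
    = (8 - 1) / 0.91
    = 7 / 0.91
    = 7.69 mm/day


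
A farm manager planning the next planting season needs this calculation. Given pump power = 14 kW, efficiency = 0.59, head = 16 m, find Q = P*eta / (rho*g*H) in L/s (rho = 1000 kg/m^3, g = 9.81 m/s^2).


Q = (P * 1000 * eta) / (rho * g * H)
  = (14 * 1000 * 0.59) / (1000 * 9.81 * 16)
  = 8260 / 156960
  = 0.05262 m^3/s = 52.62 L/s


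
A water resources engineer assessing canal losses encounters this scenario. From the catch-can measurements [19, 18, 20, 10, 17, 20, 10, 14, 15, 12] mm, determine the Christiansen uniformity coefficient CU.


xbar = 155 / 10 = 15.500
sum|xi - xbar| = 33
CU = 100 * (1 - 33 / (10 * 15.500))
   = 100 * (1 - 0.2129)
   = 78.71%


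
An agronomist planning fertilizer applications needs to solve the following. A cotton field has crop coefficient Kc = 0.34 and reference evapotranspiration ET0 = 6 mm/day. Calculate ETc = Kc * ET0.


ETc = Kc * ET0
    = 0.34 * 6
    = 2.04 mm/day


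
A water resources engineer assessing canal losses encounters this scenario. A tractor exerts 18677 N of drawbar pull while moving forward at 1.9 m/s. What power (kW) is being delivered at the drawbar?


P = F * v / 1000
  = 18677 * 1.9 / 1000
  = 35486.30 / 1000
  = 35.49 kW


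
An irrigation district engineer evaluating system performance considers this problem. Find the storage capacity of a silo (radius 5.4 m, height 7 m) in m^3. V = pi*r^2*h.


V = pi * r^2 * h
  = pi * 5.4^2 * 7
  = pi * 29.16 * 7
  = 641.26 m^3


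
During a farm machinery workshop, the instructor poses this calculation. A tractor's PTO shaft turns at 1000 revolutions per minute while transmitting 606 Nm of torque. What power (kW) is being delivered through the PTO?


P = 2*pi*n*T / 60000
  = 2*pi * 1000 * 606 / 60000
  = 3807610.30 / 60000
  = 63.46 kW


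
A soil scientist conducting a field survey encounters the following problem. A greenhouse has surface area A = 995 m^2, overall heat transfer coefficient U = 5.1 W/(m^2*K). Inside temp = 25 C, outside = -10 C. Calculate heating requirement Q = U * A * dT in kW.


dT = 25 - (-10) = 35 K
Q = U * A * dT
  = 5.1 * 995 * 35
  = 177607.50 W = 177.61 kW


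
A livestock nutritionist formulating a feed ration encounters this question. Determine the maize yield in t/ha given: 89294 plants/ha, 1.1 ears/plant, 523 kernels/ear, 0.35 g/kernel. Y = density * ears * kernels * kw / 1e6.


Y = density * ears * kernels * kw
  = 89294 * 1.1 * 523 * 0.35 g/ha
  = 17979793.37 g/ha
  = 17979.79 kg/ha = 17.98 t/ha


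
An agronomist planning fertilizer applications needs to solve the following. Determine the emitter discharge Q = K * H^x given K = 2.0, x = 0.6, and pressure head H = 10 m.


Q = K * H^x
  = 2.0 * 10^0.6
  = 2.0 * 3.9811
  = 7.96 L/h


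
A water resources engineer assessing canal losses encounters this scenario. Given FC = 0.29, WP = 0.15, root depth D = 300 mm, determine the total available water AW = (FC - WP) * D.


AW = (FC - WP) * D
   = (0.29 - 0.15) * 300
   = 0.14 * 300
   = 42 mm


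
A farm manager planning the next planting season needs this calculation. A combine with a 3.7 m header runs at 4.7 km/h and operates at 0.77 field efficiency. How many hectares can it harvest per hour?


C = w * v * eta_f / 10
  = 3.7 * 4.7 * 0.77 / 10
  = 13.39 / 10
  = 1.34 ha/h


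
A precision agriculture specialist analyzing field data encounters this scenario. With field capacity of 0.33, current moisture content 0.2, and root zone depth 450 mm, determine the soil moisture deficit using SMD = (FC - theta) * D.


SMD = (FC - theta) * D
    = (0.33 - 0.2) * 450
    = 0.130 * 450
    = 58.50 mm


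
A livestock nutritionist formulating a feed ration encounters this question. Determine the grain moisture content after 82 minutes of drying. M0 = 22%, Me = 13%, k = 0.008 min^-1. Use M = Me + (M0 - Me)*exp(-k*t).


M = Me + (M0 - Me) * e^(-k*t)
  = 13 + (22 - 13) * e^(-0.008*82)
  = 13 + 9 * e^(-0.656)
  = 13 + 9 * 0.51892
  = 13 + 4.6703
  = 17.67%


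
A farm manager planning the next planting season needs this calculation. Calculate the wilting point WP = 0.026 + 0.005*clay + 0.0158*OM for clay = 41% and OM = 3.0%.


WP = 0.026 + 0.005*41 + 0.0158*3.0
   = 0.026 + 0.2050 + 0.0474
   = 0.2784


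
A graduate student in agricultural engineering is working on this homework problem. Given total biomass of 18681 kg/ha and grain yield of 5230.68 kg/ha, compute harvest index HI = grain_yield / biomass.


HI = grain_yield / biomass
   = 5230.68 / 18681
   = 0.28


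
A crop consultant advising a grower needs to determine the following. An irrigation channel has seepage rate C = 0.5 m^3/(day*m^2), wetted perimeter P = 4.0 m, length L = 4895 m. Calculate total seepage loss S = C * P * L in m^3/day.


S = C * P * L
  = 0.5 * 4.0 * 4895
  = 9790 m^3/day


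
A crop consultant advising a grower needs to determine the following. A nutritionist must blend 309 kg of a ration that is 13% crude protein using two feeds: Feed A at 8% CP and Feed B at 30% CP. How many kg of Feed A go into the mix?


parts_A = CP_b - target = 30 - 13 = 17
parts_B = target - CP_a = 13 - 8 = 5
total_parts = 17 + 5 = 22
Feed A = 309 * 17 / 22 = 238.77 kg
Feed B = 309 * 5 / 22 = 70.23 kg

238.77 kg


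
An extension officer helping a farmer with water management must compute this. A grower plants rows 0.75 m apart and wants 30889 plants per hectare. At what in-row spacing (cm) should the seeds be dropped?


spacing = 10000 / (row_sp * density)
        = 10000 / (0.75 * 30889)
        = 10000 / 23166.75
        = 0.43165 m = 43.17 cm


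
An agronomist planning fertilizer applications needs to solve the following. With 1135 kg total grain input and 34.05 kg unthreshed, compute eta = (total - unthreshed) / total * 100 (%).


eta = (total - unthreshed) / total * 100
    = (1135 - 34.05) / 1135 * 100
    = 1100.95 / 1135 * 100
    = 97%


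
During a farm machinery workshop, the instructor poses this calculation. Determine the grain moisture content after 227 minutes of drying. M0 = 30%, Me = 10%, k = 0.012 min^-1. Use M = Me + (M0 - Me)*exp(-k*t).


M = Me + (M0 - Me) * e^(-k*t)
  = 10 + (30 - 10) * e^(-0.012*227)
  = 10 + 20 * e^(-2.724)
  = 10 + 20 * 0.06561
  = 10 + 1.3122
  = 11.31%


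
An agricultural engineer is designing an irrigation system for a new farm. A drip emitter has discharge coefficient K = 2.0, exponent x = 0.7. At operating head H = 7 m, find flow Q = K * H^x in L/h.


Q = K * H^x
  = 2.0 * 7^0.7
  = 2.0 * 3.9045
  = 7.81 L/h


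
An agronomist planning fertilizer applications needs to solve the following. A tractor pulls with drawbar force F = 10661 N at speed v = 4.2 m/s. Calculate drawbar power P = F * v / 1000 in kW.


P = F * v / 1000
  = 10661 * 4.2 / 1000
  = 44776.20 / 1000
  = 44.78 kW


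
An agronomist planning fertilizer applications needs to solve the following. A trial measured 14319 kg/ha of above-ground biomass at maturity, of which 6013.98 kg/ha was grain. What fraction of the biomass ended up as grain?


HI = grain_yield / biomass
   = 6013.98 / 14319
   = 0.42


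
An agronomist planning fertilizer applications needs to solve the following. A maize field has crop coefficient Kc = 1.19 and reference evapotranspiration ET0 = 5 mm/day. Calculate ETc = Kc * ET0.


ETc = Kc * ET0
    = 1.19 * 5
    = 5.95 mm/day


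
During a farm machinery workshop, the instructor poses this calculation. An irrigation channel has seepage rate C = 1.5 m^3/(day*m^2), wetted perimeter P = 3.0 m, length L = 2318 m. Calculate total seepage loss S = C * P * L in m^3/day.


S = C * P * L
  = 1.5 * 3.0 * 2318
  = 10431 m^3/day


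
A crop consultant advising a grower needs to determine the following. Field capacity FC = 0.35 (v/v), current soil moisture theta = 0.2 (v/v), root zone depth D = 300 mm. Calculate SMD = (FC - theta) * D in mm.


SMD = (FC - theta) * D
    = (0.35 - 0.2) * 300
    = 0.150 * 300
    = 45 mm


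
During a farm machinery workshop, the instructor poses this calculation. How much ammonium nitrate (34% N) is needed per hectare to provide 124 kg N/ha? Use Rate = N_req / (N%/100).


Rate = N_required / (N_content / 100)
     = 124 / (34 / 100)
     = 124 / 0.34
     = 364.71 kg/ha


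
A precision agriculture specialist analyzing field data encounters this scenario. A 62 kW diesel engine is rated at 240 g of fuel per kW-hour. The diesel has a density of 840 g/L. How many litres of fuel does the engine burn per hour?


FC = P * BSFC / rho_fuel
   = 62 * 240 / 840
   = 14880 / 840
   = 17.71 L/h


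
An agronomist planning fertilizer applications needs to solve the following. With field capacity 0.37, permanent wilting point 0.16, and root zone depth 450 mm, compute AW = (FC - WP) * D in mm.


AW = (FC - WP) * D
   = (0.37 - 0.16) * 450
   = 0.21 * 450
   = 94.50 mm


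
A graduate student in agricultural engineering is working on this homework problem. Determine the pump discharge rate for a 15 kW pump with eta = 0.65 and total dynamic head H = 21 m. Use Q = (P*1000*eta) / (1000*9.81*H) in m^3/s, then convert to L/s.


Q = (P * 1000 * eta) / (rho * g * H)
  = (15 * 1000 * 0.65) / (1000 * 9.81 * 21)
  = 9750 / 206010
  = 0.04733 m^3/s = 47.33 L/s


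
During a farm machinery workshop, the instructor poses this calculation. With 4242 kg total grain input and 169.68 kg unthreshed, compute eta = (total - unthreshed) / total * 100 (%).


eta = (total - unthreshed) / total * 100
    = (4242 - 169.68) / 4242 * 100
    = 4072.32 / 4242 * 100
    = 96%


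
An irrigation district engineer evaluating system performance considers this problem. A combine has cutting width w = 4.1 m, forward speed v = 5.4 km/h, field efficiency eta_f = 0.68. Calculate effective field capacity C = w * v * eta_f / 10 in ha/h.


C = w * v * eta_f / 10
  = 4.1 * 5.4 * 0.68 / 10
  = 15.06 / 10
  = 1.51 ha/h


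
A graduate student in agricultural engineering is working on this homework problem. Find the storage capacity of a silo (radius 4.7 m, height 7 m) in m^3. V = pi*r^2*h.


V = pi * r^2 * h
  = pi * 4.7^2 * 7
  = pi * 22.09 * 7
  = 485.78 m^3


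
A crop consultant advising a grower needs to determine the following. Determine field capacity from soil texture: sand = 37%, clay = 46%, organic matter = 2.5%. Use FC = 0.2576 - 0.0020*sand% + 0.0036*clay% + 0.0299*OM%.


FC = 0.2576 - 0.0020*37 + 0.0036*46 + 0.0299*2.5
   = 0.2576 - 0.0740 + 0.1656 + 0.0748
   = 0.4240


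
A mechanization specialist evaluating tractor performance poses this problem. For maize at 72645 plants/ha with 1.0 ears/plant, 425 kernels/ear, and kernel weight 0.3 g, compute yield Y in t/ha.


Y = density * ears * kernels * kw
  = 72645 * 1.0 * 425 * 0.3 g/ha
  = 9262237.50 g/ha
  = 9262.24 kg/ha = 9.26 t/ha


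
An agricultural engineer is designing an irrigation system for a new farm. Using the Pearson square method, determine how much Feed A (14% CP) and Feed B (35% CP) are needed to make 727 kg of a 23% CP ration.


parts_A = CP_b - target = 35 - 23 = 12
parts_B = target - CP_a = 23 - 14 = 9
total_parts = 12 + 9 = 21
Feed A = 727 * 12 / 21 = 415.43 kg
Feed B = 727 * 9 / 21 = 311.57 kg

415.43 kg


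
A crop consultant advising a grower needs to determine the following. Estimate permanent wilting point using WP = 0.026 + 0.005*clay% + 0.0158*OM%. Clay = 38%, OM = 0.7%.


WP = 0.026 + 0.005*38 + 0.0158*0.7
   = 0.026 + 0.1900 + 0.0111
   = 0.2271


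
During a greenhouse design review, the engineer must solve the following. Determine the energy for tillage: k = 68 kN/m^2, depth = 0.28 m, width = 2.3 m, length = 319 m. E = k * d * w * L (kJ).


E = k * d * w * L
  = 68 * 0.28 * 2.3 * 319
  = 13969.65 kJ


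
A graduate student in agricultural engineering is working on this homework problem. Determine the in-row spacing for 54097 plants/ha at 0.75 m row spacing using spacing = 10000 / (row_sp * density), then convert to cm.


spacing = 10000 / (row_sp * density)
        = 10000 / (0.75 * 54097)
        = 10000 / 40572.75
        = 0.24647 m = 24.65 cm


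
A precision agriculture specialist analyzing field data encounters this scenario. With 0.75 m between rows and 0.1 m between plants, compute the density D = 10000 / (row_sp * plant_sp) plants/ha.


D = 10000 / (row_sp * plant_sp)
  = 10000 / (0.75 * 0.1)
  = 10000 / 0.0750
  = 133333.33 plants/ha


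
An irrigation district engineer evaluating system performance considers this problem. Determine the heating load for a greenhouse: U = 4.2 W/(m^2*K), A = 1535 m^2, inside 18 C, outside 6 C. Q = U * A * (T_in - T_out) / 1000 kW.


dT = 18 - (6) = 12 K
Q = U * A * dT
  = 4.2 * 1535 * 12
  = 77364 W = 77.36 kW


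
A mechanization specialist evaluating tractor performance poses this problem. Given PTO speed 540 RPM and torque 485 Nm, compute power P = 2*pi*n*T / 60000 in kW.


P = 2*pi*n*T / 60000
  = 2*pi * 540 * 485 / 60000
  = 1645566.23 / 60000
  = 27.43 kW


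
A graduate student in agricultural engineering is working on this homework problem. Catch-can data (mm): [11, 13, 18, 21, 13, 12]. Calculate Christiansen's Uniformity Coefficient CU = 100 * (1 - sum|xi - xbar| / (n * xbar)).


xbar = 88 / 6 = 14.667
sum|xi - xbar| = 19.333
CU = 100 * (1 - 19.333 / (6 * 14.667))
   = 100 * (1 - 0.2197)
   = 78.03%


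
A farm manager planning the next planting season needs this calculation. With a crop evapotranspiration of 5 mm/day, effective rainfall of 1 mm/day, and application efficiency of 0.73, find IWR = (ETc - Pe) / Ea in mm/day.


IWR = (ETc - Pe) / Ea
    = (5 - 1) / 0.73
    = 4 / 0.73
    = 5.48 mm/day


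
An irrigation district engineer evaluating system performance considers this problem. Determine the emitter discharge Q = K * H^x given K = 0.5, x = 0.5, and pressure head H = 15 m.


Q = K * H^x
  = 0.5 * 15^0.5
  = 0.5 * 3.8730
  = 1.94 L/h


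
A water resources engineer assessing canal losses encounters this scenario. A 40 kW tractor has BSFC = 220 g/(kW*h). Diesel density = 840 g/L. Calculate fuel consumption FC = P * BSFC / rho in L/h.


FC = P * BSFC / rho_fuel
   = 40 * 220 / 840
   = 8800 / 840
   = 10.48 L/h


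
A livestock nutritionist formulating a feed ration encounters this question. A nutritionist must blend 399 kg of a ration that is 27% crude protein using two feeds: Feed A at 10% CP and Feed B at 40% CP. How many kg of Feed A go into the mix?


parts_A = CP_b - target = 40 - 27 = 13
parts_B = target - CP_a = 27 - 10 = 17
total_parts = 13 + 17 = 30
Feed A = 399 * 13 / 30 = 172.90 kg
Feed B = 399 * 17 / 30 = 226.10 kg

172.90 kg


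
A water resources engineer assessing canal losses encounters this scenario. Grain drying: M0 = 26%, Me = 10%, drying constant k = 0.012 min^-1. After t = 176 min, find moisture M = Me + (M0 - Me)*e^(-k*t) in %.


M = Me + (M0 - Me) * e^(-k*t)
  = 10 + (26 - 10) * e^(-0.012*176)
  = 10 + 16 * e^(-2.112)
  = 10 + 16 * 0.12100
  = 10 + 1.9359
  = 11.94%


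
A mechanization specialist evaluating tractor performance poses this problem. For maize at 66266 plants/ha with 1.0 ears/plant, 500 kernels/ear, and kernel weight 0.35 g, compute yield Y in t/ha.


Y = density * ears * kernels * kw
  = 66266 * 1.0 * 500 * 0.35 g/ha
  = 11596550 g/ha
  = 11596.55 kg/ha = 11.60 t/ha


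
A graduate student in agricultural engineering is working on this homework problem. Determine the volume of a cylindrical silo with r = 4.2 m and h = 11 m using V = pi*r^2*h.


V = pi * r^2 * h
  = pi * 4.2^2 * 11
  = pi * 17.64 * 11
  = 609.59 m^3


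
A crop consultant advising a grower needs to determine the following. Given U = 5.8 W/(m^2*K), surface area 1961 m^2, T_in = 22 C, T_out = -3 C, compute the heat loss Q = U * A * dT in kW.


dT = 22 - (-3) = 25 K
Q = U * A * dT
  = 5.8 * 1961 * 25
  = 284345 W = 284.35 kW


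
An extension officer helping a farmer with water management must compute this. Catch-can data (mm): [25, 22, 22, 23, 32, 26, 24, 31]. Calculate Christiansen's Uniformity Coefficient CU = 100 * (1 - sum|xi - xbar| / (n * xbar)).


xbar = 205 / 8 = 25.625
sum|xi - xbar| = 24.250
CU = 100 * (1 - 24.250 / (8 * 25.625))
   = 100 * (1 - 0.1183)
   = 88.17%


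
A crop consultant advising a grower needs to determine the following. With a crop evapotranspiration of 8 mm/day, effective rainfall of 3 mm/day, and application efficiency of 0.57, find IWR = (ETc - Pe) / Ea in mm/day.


IWR = (ETc - Pe) / Ea
    = (8 - 3) / 0.57
    = 5 / 0.57
    = 8.77 mm/day


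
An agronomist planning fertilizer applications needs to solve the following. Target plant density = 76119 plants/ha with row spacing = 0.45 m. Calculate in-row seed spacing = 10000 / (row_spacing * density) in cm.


spacing = 10000 / (row_sp * density)
        = 10000 / (0.45 * 76119)
        = 10000 / 34253.55
        = 0.29194 m = 29.19 cm


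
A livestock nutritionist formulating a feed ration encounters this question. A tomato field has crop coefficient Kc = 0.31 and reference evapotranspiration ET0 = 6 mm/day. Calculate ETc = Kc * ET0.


ETc = Kc * ET0
    = 0.31 * 6
    = 1.86 mm/day


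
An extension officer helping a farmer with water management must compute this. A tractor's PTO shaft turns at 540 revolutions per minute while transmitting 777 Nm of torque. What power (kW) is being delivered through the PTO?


P = 2*pi*n*T / 60000
  = 2*pi * 540 * 777 / 60000
  = 2636298.89 / 60000
  = 43.94 kW


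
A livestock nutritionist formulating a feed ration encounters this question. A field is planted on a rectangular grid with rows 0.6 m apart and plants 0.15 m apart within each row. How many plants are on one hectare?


D = 10000 / (row_sp * plant_sp)
  = 10000 / (0.6 * 0.15)
  = 10000 / 0.0900
  = 111111.11 plants/ha


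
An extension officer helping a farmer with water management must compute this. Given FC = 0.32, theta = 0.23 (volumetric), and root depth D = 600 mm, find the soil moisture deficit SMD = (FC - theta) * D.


SMD = (FC - theta) * D
    = (0.32 - 0.23) * 600
    = 0.090 * 600
    = 54 mm


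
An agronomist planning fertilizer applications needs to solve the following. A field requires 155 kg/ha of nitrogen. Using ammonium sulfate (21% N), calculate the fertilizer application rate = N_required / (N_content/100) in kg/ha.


Rate = N_required / (N_content / 100)
     = 155 / (21 / 100)
     = 155 / 0.21
     = 738.10 kg/ha


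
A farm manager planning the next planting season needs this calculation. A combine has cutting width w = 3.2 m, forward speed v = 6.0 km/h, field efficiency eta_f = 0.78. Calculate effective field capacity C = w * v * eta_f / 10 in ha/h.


C = w * v * eta_f / 10
  = 3.2 * 6.0 * 0.78 / 10
  = 14.98 / 10
  = 1.50 ha/h


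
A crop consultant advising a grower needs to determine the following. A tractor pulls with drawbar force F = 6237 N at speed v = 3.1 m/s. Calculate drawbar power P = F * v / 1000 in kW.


P = F * v / 1000
  = 6237 * 3.1 / 1000
  = 19334.70 / 1000
  = 19.33 kW


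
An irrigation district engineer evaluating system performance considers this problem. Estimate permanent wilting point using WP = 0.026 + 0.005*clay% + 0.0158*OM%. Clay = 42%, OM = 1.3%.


WP = 0.026 + 0.005*42 + 0.0158*1.3
   = 0.026 + 0.2100 + 0.0205
   = 0.2565
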